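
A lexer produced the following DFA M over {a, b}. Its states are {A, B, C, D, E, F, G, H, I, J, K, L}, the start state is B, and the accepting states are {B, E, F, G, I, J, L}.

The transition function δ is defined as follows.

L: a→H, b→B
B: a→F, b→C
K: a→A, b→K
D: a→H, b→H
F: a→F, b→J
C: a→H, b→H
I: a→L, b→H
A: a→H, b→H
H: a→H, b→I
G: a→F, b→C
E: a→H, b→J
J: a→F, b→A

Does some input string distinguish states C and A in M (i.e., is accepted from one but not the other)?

First remove the unreachable states {D,E,G,K}; 8 states remain.
Start with accepting vs non-accepting: {B,F,I,J,L} | {A,C,H}.
On input a, block {B,F,I,J,L} splits into {B,F,I,J} and {L}.
Refine {B,F,I,J} on symbol a: members go to different blocks, giving {B,F,J} and {I}.
Refine {B,F,J} on symbol b: members go to different blocks, giving {B,J} and {F}.
Refine {A,C,H} on symbol b: members go to different blocks, giving {A,C} and {H}.
Stable partition: {B,J} | {A,C} | {L} | {I} | {F} | {H} — 6 equivalence classes.
C and A lie in the same block of the stable partition, so they are equivalent — no string distinguishes them.

No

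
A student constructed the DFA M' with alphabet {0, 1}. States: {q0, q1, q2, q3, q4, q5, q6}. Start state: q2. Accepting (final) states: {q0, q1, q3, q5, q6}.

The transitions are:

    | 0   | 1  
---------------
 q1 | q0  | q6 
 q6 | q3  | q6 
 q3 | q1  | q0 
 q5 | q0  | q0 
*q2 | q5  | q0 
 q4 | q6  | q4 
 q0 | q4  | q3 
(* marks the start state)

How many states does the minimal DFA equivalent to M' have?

7

Every state is reachable, so we keep all 7.
P0 = {q0,q1,q3,q5,q6} | {q2,q4}.
Refine {q0,q1,q3,q5,q6} on symbol 0: members go to different blocks, giving {q1,q3,q5,q6} and {q0}.
On input 0, block {q1,q3,q5,q6} splits into {q1,q5} and {q3,q6}.
Split {q1,q5} by δ(·,1) → {q1} and {q5}.
Refine {q2,q4} on symbol 0: members go to different blocks, giving {q2} and {q4}.
On input 0, block {q3,q6} splits into {q3} and {q6}.
No further refinement is possible. Final partition (7 blocks): {q1} | {q2} | {q0} | {q3} | {q5} | {q4} | {q6}.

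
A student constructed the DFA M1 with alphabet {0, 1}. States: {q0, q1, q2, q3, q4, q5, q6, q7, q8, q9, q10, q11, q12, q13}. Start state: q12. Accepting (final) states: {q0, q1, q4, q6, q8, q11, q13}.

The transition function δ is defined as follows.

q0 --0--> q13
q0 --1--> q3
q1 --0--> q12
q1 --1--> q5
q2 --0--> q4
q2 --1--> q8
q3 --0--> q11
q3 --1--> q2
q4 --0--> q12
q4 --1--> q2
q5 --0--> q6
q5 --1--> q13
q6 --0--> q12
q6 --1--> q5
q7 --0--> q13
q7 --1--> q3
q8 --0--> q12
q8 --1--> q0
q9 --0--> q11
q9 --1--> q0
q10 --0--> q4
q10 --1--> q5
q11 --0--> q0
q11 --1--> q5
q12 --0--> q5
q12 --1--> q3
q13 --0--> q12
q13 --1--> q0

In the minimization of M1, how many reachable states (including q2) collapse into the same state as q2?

2

First remove the unreachable states {q1,q7,q9,q10}; 10 states remain.
Start with accepting vs non-accepting: {q0,q4,q6,q8,q11,q13} | {q2,q3,q5,q12}.
Split {q0,q4,q6,q8,q11,q13} by δ(·,0) → {q4,q6,q8,q13} and {q0,q11}.
On input 1, block {q4,q6,q8,q13} splits into {q4,q6} and {q8,q13}.
On input 0, block {q2,q3,q5,q12} splits into {q2,q5} and {q3} and {q12}.
On input 0, block {q0,q11} splits into {q0} and {q11}.
Stable partition: {q4,q6} | {q2,q5} | {q0} | {q8,q13} | {q3} | {q12} | {q11} — 7 equivalence classes.
State q2 belongs to the block {q2,q5}, which has 2 states.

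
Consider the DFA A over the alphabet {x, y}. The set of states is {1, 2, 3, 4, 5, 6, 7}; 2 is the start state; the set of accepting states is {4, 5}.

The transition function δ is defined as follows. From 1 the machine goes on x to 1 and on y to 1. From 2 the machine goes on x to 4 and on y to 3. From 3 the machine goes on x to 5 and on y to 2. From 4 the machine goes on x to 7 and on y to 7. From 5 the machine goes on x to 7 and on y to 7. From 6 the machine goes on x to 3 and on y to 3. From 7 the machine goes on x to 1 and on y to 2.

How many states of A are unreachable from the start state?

BFS from 2 reaches {1, 2, 3, 4, 5, 7}; the 1 state(s) 6 are never visited.

1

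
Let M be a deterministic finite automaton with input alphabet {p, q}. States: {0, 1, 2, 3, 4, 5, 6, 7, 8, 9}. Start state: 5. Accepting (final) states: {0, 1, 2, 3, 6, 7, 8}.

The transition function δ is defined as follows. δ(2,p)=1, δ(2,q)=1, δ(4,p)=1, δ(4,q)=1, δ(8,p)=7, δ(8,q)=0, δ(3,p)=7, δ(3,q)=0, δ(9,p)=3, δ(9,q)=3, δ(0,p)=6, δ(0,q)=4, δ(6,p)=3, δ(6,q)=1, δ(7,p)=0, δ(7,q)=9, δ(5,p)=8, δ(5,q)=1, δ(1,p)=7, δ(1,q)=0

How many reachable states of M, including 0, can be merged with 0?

1

First remove the unreachable states {2}; 9 states remain.
P0 = {0,1,3,6,7,8} | {4,5,9}.
Split {0,1,3,6,7,8} by δ(·,q) → {1,3,6,8} and {0,7}.
Refine {1,3,6,8} on symbol p: members go to different blocks, giving {1,3,8} and {6}.
On input p, block {0,7} splits into {0} and {7}.
No further refinement is possible. Final partition (5 blocks): {1,3,8} | {4,5,9} | {0} | {6} | {7}.
State 0 belongs to the block {0}, which has 1 states.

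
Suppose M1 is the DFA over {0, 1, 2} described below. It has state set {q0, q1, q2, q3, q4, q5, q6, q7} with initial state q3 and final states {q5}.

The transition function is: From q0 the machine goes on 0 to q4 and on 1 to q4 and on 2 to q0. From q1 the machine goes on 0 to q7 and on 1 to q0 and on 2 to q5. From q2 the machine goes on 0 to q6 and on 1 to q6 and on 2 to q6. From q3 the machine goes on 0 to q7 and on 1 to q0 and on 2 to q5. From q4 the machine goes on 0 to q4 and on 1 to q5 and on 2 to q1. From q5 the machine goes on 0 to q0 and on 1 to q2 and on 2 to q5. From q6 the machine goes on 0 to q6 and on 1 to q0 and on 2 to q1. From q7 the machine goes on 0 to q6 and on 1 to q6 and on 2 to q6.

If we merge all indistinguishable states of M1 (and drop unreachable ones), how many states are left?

6

All states are reachable from the start state.
Start with accepting vs non-accepting: {q5} | {q0,q1,q2,q3,q4,q6,q7}.
Refine {q0,q1,q2,q3,q4,q6,q7} on symbol 1: members go to different blocks, giving {q0,q1,q2,q3,q6,q7} and {q4}.
On input 0, block {q0,q1,q2,q3,q6,q7} splits into {q1,q2,q3,q6,q7} and {q0}.
Refine {q1,q2,q3,q6,q7} on symbol 1: members go to different blocks, giving {q1,q3,q6} and {q2,q7}.
On input 0, block {q1,q3,q6} splits into {q1,q3} and {q6}.
Stable partition: {q5} | {q1,q3} | {q4} | {q0} | {q2,q7} | {q6} — 6 equivalence classes.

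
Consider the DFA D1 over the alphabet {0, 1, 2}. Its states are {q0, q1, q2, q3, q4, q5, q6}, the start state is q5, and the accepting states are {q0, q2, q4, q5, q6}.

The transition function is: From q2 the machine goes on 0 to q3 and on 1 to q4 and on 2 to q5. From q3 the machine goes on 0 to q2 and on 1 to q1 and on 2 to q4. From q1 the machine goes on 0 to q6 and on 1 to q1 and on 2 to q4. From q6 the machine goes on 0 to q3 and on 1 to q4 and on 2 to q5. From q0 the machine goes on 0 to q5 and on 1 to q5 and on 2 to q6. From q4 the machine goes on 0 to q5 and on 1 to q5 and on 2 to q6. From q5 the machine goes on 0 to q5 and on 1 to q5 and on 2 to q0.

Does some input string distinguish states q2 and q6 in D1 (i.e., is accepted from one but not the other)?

Start with accepting vs non-accepting: {q0,q2,q4,q5,q6} | {q1,q3}.
Refine {q0,q2,q4,q5,q6} on symbol 0: members go to different blocks, giving {q0,q4,q5} and {q2,q6}.
Refine {q0,q4,q5} on symbol 2: members go to different blocks, giving {q0,q4} and {q5}.
No further refinement is possible. Final partition (4 blocks): {q0,q4} | {q1,q3} | {q2,q6} | {q5}.
q2 and q6 lie in the same block of the stable partition, so they are equivalent — no string distinguishes them.

No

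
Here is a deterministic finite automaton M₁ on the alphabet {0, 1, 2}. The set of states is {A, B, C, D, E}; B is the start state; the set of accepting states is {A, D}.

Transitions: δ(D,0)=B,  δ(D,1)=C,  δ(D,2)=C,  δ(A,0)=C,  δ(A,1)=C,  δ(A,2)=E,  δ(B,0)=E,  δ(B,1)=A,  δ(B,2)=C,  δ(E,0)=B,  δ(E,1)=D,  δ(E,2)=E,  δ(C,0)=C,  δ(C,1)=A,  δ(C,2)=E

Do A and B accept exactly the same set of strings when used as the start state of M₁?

Every state is reachable, so we keep all 5.
P0 = {A,D} | {B,C,E}.
Stable partition: {A,D} | {B,C,E} — 2 equivalence classes.
A and B end up in different blocks, so they are distinguishable. For instance, the string 'ε' is accepted from only A.

No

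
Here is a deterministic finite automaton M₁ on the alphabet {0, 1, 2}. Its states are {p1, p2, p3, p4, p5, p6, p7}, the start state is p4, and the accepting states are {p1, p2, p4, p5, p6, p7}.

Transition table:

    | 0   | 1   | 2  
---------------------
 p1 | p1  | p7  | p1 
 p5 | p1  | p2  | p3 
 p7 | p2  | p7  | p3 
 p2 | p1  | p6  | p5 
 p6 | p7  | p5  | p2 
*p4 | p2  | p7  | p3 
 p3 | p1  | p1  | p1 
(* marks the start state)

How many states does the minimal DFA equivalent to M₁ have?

Initial partition by acceptance: {p1,p2,p4,p5,p6,p7} | {p3}.
Refine {p1,p2,p4,p5,p6,p7} on symbol 2: members go to different blocks, giving {p1,p2,p6} and {p4,p5,p7}.
On input 0, block {p1,p2,p6} splits into {p1,p2} and {p6}.
On input 1, block {p1,p2} splits into {p1} and {p2}.
Refine {p4,p5,p7} on symbol 0: members go to different blocks, giving {p4,p7} and {p5}.
Stable partition: {p1} | {p3} | {p4,p7} | {p6} | {p2} | {p5} — 6 equivalence classes.

6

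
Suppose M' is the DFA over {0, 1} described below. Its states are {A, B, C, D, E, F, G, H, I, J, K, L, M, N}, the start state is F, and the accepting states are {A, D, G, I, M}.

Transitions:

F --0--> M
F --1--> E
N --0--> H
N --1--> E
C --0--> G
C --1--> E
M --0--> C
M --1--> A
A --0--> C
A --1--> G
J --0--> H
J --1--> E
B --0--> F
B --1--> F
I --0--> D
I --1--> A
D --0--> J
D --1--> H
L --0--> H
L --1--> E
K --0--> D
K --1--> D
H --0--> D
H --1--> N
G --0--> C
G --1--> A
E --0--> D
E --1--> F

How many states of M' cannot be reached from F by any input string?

4

BFS from F reaches {A, C, D, E, F, G, H, J, M, N}; the 4 state(s) B, I, K, L are never visited.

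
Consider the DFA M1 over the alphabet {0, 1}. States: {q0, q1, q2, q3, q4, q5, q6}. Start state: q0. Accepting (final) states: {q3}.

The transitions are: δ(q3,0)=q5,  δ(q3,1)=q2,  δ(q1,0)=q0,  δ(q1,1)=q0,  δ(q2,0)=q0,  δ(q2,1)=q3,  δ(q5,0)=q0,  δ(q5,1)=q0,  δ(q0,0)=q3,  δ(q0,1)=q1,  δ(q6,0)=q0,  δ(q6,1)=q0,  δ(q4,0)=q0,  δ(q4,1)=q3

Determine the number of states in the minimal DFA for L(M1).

4

States {q4,q6} cannot be reached from the start state, so discard them.
P0 = {q3} | {q0,q1,q2,q5}.
Split {q0,q1,q2,q5} by δ(·,0) → {q1,q2,q5} and {q0}.
Refine {q1,q2,q5} on symbol 1: members go to different blocks, giving {q1,q5} and {q2}.
The partition is now stable with 4 blocks: {q3} | {q1,q5} | {q0} | {q2}.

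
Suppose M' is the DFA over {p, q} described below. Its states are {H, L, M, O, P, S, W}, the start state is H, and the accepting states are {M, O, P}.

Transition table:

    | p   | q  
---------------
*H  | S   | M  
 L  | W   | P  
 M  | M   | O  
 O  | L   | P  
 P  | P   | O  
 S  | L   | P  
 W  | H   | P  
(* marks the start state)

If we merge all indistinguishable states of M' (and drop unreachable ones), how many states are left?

All states are reachable from the start state.
Start with accepting vs non-accepting: {M,O,P} | {H,L,S,W}.
Refine {M,O,P} on symbol p: members go to different blocks, giving {M,P} and {O}.
No further refinement is possible. Final partition (3 blocks): {M,P} | {H,L,S,W} | {O}.

3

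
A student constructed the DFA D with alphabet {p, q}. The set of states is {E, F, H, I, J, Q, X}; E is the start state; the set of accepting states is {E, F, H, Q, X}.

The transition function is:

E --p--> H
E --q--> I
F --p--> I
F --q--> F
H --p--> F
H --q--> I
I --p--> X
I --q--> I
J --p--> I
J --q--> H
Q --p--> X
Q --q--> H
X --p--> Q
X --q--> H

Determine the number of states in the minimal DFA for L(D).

5

Reachable states from the start: {E,F,H,I,Q,X}. Unreachable: {J} — drop them.
Start with accepting vs non-accepting: {E,F,H,Q,X} | {I}.
Split {E,F,H,Q,X} by δ(·,p) → {E,H,Q,X} and {F}.
Split {E,H,Q,X} by δ(·,p) → {E,Q,X} and {H}.
On input p, block {E,Q,X} splits into {Q,X} and {E}.
No further refinement is possible. Final partition (5 blocks): {Q,X} | {I} | {F} | {H} | {E}.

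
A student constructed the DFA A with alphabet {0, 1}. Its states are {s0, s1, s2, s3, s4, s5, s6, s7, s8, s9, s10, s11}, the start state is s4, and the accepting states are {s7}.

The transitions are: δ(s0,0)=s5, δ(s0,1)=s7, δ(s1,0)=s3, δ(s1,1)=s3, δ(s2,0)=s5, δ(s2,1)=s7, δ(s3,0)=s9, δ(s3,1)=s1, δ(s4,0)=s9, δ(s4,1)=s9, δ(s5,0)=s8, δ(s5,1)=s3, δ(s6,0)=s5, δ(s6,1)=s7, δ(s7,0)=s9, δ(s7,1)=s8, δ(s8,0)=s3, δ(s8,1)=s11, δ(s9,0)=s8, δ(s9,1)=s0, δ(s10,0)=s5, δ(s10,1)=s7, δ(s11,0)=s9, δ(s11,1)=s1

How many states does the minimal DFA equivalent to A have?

Reachable states from the start: {s0,s1,s3,s4,s5,s7,s8,s9,s11}. Unreachable: {s2,s6,s10} — drop them.
Initial partition by acceptance: {s7} | {s0,s1,s3,s4,s5,s8,s9,s11}.
On input 1, block {s0,s1,s3,s4,s5,s8,s9,s11} splits into {s1,s3,s4,s5,s8,s9,s11} and {s0}.
On input 1, block {s1,s3,s4,s5,s8,s9,s11} splits into {s1,s3,s4,s5,s8,s11} and {s9}.
Split {s1,s3,s4,s5,s8,s11} by δ(·,0) → {s1,s5,s8} and {s3,s4,s11}.
Split {s1,s5,s8} by δ(·,0) → {s1,s8} and {s5}.
Split {s3,s4,s11} by δ(·,1) → {s3,s11} and {s4}.
No further refinement is possible. Final partition (7 blocks): {s7} | {s1,s8} | {s0} | {s9} | {s3,s11} | {s5} | {s4}.

7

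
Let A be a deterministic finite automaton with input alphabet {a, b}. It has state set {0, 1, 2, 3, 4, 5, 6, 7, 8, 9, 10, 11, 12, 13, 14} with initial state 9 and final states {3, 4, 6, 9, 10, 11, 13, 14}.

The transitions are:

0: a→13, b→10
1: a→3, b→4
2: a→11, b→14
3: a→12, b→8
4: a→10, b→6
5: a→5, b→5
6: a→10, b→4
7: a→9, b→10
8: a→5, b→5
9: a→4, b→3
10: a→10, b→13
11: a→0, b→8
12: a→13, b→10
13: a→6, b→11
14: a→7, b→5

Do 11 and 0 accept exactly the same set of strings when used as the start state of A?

Reachable states from the start: {0,3,4,5,6,8,9,10,11,12,13}. Unreachable: {1,2,7,14} — drop them.
Start with accepting vs non-accepting: {3,4,6,9,10,11,13} | {0,5,8,12}.
Split {3,4,6,9,10,11,13} by δ(·,a) → {4,6,9,10,13} and {3,11}.
Split {4,6,9,10,13} by δ(·,b) → {4,6,10} and {9,13}.
Refine {4,6,10} on symbol b: members go to different blocks, giving {4,6} and {10}.
On input a, block {0,5,8,12} splits into {0,12} and {5,8}.
Stable partition: {4,6} | {0,12} | {3,11} | {9,13} | {10} | {5,8} — 6 equivalence classes.
11 and 0 end up in different blocks, so they are distinguishable. For instance, the string 'ε' is accepted from only 11.

No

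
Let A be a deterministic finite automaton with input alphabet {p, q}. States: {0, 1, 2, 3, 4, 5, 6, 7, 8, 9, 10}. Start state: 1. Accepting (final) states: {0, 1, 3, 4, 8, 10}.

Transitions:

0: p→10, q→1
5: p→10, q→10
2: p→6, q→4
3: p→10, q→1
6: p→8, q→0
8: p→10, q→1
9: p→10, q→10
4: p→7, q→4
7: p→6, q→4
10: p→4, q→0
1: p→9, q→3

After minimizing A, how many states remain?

First remove the unreachable states {2,5}; 9 states remain.
P0 = {0,1,3,4,8,10} | {6,7,9}.
Refine {0,1,3,4,8,10} on symbol p: members go to different blocks, giving {0,3,8,10} and {1,4}.
Split {0,3,8,10} by δ(·,p) → {0,3,8} and {10}.
On input p, block {6,7,9} splits into {6} and {7} and {9}.
On input p, block {1,4} splits into {1} and {4}.
Stable partition: {0,3,8} | {6} | {1} | {10} | {7} | {9} | {4} — 7 equivalence classes.

7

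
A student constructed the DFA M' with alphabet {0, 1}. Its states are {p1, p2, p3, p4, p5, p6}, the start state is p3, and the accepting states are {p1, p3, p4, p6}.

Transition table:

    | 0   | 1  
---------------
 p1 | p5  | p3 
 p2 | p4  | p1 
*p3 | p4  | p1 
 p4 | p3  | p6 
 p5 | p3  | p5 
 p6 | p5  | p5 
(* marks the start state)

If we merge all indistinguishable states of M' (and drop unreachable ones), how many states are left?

Reachable states from the start: {p1,p3,p4,p5,p6}. Unreachable: {p2} — drop them.
P0 = {p1,p3,p4,p6} | {p5}.
Refine {p1,p3,p4,p6} on symbol 0: members go to different blocks, giving {p1,p6} and {p3,p4}.
Refine {p1,p6} on symbol 1: members go to different blocks, giving {p1} and {p6}.
Refine {p3,p4} on symbol 1: members go to different blocks, giving {p3} and {p4}.
Stable partition: {p1} | {p5} | {p3} | {p6} | {p4} — 5 equivalence classes.

5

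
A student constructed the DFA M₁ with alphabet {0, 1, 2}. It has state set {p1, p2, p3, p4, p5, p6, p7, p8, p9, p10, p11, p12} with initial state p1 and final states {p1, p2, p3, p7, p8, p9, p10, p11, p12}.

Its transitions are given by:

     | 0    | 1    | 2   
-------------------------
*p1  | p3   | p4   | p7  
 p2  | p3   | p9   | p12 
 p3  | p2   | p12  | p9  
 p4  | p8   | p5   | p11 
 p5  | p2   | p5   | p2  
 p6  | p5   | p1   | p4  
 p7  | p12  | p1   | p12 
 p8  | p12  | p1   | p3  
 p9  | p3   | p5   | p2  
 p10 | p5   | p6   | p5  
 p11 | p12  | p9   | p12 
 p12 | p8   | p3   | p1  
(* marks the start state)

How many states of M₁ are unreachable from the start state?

No path from p1 leads to p6, p10; the other 10 states are all reachable.

2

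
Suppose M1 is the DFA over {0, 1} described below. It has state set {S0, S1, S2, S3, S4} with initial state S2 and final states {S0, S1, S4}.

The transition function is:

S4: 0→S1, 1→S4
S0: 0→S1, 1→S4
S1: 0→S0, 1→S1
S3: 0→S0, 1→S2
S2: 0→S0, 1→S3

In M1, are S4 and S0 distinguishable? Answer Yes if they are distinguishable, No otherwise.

No

All states are reachable from the start state.
Start with accepting vs non-accepting: {S0,S1,S4} | {S2,S3}.
No further refinement is possible. Final partition (2 blocks): {S0,S1,S4} | {S2,S3}.
S4 and S0 lie in the same block of the stable partition, so they are equivalent — no string distinguishes them.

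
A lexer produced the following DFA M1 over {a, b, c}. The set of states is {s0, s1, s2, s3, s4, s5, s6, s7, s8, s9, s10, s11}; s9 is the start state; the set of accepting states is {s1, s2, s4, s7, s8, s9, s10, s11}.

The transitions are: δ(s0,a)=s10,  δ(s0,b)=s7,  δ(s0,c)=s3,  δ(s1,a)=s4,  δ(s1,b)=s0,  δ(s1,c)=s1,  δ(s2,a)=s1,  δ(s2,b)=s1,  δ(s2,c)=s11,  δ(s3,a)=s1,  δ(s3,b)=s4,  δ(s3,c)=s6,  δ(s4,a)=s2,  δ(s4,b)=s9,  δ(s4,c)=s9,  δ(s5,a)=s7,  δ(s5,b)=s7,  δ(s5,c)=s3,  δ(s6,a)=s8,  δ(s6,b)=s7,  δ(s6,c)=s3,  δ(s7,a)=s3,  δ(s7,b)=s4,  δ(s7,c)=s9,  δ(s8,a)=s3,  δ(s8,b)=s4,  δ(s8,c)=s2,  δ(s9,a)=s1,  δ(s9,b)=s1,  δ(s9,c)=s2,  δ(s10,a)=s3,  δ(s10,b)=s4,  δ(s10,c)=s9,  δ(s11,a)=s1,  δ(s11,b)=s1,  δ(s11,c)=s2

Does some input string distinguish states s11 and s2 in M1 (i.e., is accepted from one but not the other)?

No

First remove the unreachable states {s5}; 11 states remain.
Start with accepting vs non-accepting: {s1,s2,s4,s7,s8,s9,s10,s11} | {s0,s3,s6}.
Refine {s1,s2,s4,s7,s8,s9,s10,s11} on symbol a: members go to different blocks, giving {s1,s2,s4,s9,s11} and {s7,s8,s10}.
Split {s1,s2,s4,s9,s11} by δ(·,b) → {s2,s4,s9,s11} and {s1}.
On input a, block {s2,s4,s9,s11} splits into {s2,s9,s11} and {s4}.
Refine {s0,s3,s6} on symbol a: members go to different blocks, giving {s0,s6} and {s3}.
The partition is now stable with 6 blocks: {s2,s9,s11} | {s0,s6} | {s7,s8,s10} | {s1} | {s4} | {s3}.
s11 and s2 lie in the same block of the stable partition, so they are equivalent — no string distinguishes them.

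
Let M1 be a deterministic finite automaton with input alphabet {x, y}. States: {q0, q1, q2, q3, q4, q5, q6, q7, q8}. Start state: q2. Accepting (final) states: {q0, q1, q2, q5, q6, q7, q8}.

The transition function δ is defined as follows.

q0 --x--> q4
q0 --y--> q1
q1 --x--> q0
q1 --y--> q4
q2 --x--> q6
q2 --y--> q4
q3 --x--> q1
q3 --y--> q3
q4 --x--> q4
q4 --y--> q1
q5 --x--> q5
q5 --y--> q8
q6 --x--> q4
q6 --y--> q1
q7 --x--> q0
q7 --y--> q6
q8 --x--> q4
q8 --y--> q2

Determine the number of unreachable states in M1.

BFS from q2 reaches {q0, q1, q2, q4, q6}; the 4 state(s) q3, q5, q7, q8 are never visited.

4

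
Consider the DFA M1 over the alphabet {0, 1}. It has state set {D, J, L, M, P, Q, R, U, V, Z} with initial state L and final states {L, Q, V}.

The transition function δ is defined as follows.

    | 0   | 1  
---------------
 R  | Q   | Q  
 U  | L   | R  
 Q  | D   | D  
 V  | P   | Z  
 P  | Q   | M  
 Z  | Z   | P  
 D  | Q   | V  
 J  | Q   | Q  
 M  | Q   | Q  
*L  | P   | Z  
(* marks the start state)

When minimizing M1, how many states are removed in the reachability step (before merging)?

Starting at L and following transitions, the reachable set is {D, L, M, P, Q, V, Z}. That leaves J, R, U unreachable — 3 in total.

3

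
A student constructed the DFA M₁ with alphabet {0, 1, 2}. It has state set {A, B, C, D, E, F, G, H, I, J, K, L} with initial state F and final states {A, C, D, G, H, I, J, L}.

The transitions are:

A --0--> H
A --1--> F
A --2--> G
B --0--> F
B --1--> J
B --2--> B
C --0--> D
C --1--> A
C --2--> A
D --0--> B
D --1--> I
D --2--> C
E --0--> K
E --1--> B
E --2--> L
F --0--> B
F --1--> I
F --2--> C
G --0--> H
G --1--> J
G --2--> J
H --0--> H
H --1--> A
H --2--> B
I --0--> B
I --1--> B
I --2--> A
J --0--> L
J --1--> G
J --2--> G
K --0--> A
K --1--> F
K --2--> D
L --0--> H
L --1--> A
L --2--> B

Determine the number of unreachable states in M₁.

2

No path from F leads to E, K; the other 10 states are all reachable.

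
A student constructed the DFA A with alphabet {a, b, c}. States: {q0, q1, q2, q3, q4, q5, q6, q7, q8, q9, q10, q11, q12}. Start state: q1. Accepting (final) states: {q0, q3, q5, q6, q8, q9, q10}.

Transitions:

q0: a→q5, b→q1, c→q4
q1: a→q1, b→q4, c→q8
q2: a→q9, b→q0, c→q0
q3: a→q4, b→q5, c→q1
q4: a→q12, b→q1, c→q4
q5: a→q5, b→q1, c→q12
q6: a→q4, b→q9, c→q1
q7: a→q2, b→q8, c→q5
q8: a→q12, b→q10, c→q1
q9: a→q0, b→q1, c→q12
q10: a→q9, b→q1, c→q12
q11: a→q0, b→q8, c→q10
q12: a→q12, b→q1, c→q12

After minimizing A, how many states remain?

States {q2,q3,q6,q7,q11} cannot be reached from the start state, so discard them.
Start with accepting vs non-accepting: {q0,q5,q8,q9,q10} | {q1,q4,q12}.
Split {q0,q5,q8,q9,q10} by δ(·,a) → {q0,q5,q9,q10} and {q8}.
Refine {q1,q4,q12} on symbol c: members go to different blocks, giving {q4,q12} and {q1}.
No further refinement is possible. Final partition (4 blocks): {q0,q5,q9,q10} | {q4,q12} | {q8} | {q1}.

4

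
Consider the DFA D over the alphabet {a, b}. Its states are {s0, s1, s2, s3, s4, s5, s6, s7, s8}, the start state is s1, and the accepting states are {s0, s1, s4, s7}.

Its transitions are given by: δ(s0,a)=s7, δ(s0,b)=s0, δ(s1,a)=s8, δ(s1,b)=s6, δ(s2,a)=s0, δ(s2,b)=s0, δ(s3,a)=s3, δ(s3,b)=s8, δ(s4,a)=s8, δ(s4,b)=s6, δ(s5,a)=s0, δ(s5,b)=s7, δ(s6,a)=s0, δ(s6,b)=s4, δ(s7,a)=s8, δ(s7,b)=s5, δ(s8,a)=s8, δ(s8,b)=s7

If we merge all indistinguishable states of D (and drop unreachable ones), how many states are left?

Reachable states from the start: {s0,s1,s4,s5,s6,s7,s8}. Unreachable: {s2,s3} — drop them.
Initial partition by acceptance: {s0,s1,s4,s7} | {s5,s6,s8}.
Split {s0,s1,s4,s7} by δ(·,a) → {s1,s4,s7} and {s0}.
Refine {s5,s6,s8} on symbol a: members go to different blocks, giving {s5,s6} and {s8}.
The partition is now stable with 4 blocks: {s1,s4,s7} | {s5,s6} | {s0} | {s8}.

4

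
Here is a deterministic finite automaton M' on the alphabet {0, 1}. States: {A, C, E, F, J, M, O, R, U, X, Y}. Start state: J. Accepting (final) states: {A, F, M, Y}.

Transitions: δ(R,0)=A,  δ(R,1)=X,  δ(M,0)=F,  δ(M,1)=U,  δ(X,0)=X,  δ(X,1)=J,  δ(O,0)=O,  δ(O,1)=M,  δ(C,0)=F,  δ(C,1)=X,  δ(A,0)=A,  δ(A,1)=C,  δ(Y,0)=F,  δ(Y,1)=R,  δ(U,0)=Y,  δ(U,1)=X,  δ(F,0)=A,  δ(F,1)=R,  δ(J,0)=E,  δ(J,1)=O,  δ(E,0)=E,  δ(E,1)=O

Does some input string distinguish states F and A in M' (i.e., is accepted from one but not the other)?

No

Every state is reachable, so we keep all 11.
Start with accepting vs non-accepting: {A,F,M,Y} | {C,E,J,O,R,U,X}.
On input 0, block {C,E,J,O,R,U,X} splits into {E,J,O,X} and {C,R,U}.
On input 1, block {E,J,O,X} splits into {E,J,X} and {O}.
On input 1, block {E,J,X} splits into {E,J} and {X}.
No further refinement is possible. Final partition (5 blocks): {A,F,M,Y} | {E,J} | {C,R,U} | {O} | {X}.
F and A lie in the same block of the stable partition, so they are equivalent — no string distinguishes them.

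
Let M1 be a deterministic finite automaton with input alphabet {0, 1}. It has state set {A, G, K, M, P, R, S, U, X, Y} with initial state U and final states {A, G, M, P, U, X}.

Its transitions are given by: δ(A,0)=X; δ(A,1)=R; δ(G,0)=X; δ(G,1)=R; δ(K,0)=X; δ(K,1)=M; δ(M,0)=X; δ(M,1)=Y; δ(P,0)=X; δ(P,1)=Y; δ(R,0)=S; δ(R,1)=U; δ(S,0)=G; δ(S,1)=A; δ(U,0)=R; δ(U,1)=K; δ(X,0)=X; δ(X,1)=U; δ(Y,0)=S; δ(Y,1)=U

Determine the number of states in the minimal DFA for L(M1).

States {P} cannot be reached from the start state, so discard them.
Initial partition by acceptance: {A,G,M,U,X} | {K,R,S,Y}.
Refine {A,G,M,U,X} on symbol 0: members go to different blocks, giving {A,G,M,X} and {U}.
Refine {A,G,M,X} on symbol 1: members go to different blocks, giving {A,G,M} and {X}.
Split {K,R,S,Y} by δ(·,0) → {R,Y} and {K} and {S}.
Stable partition: {A,G,M} | {R,Y} | {U} | {X} | {K} | {S} — 6 equivalence classes.

6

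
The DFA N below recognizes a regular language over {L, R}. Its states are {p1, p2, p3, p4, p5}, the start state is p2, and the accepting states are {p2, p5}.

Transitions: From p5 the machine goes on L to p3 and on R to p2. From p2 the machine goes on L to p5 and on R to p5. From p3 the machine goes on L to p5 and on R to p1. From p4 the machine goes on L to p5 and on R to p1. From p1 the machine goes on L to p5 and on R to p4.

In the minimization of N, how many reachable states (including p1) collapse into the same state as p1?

Every state is reachable, so we keep all 5.
Start with accepting vs non-accepting: {p2,p5} | {p1,p3,p4}.
On input L, block {p2,p5} splits into {p2} and {p5}.
The partition is now stable with 3 blocks: {p2} | {p1,p3,p4} | {p5}.
State p1 belongs to the block {p1,p3,p4}, which has 3 states.

3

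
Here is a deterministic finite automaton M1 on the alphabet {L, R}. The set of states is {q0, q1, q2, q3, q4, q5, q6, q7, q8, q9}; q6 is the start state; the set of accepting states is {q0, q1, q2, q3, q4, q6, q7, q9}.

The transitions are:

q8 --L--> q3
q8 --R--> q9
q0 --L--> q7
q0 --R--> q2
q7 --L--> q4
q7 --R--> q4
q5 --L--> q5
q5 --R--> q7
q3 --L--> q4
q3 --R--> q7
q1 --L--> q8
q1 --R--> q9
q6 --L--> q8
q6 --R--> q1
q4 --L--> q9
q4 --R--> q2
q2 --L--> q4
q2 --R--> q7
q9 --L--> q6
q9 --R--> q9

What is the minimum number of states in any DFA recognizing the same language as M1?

States {q0,q5} cannot be reached from the start state, so discard them.
Start with accepting vs non-accepting: {q1,q2,q3,q4,q6,q7,q9} | {q8}.
Refine {q1,q2,q3,q4,q6,q7,q9} on symbol L: members go to different blocks, giving {q2,q3,q4,q7,q9} and {q1,q6}.
Refine {q2,q3,q4,q7,q9} on symbol L: members go to different blocks, giving {q2,q3,q4,q7} and {q9}.
On input L, block {q2,q3,q4,q7} splits into {q2,q3,q7} and {q4}.
On input R, block {q2,q3,q7} splits into {q2,q3} and {q7}.
Refine {q1,q6} on symbol R: members go to different blocks, giving {q1} and {q6}.
Stable partition: {q2,q3} | {q8} | {q1} | {q9} | {q4} | {q7} | {q6} — 7 equivalence classes.

7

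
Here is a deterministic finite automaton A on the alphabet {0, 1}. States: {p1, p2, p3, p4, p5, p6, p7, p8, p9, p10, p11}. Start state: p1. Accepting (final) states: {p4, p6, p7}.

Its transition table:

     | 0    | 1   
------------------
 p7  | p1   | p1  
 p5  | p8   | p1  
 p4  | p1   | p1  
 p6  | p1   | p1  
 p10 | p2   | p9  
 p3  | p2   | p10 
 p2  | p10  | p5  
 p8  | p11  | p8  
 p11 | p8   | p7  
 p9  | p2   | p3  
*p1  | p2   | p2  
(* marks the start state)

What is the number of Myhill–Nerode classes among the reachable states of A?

7

States {p4,p6} cannot be reached from the start state, so discard them.
Start with accepting vs non-accepting: {p7} | {p1,p2,p3,p5,p8,p9,p10,p11}.
Refine {p1,p2,p3,p5,p8,p9,p10,p11} on symbol 1: members go to different blocks, giving {p1,p2,p3,p5,p8,p9,p10} and {p11}.
Split {p1,p2,p3,p5,p8,p9,p10} by δ(·,0) → {p1,p2,p3,p5,p9,p10} and {p8}.
On input 0, block {p1,p2,p3,p5,p9,p10} splits into {p1,p2,p3,p9,p10} and {p5}.
Split {p1,p2,p3,p9,p10} by δ(·,1) → {p1,p3,p9,p10} and {p2}.
Split {p1,p3,p9,p10} by δ(·,1) → {p3,p9,p10} and {p1}.
Stable partition: {p7} | {p3,p9,p10} | {p11} | {p8} | {p5} | {p2} | {p1} — 7 equivalence classes.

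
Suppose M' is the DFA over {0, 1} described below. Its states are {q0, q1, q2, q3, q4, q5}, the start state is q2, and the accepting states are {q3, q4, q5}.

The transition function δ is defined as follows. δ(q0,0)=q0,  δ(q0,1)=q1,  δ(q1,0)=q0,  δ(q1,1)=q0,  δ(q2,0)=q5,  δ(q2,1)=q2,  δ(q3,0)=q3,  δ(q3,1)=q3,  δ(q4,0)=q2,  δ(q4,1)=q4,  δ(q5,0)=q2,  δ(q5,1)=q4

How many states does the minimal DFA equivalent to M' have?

2

Reachable states from the start: {q2,q4,q5}. Unreachable: {q0,q1,q3} — drop them.
P0 = {q4,q5} | {q2}.
No further refinement is possible. Final partition (2 blocks): {q4,q5} | {q2}.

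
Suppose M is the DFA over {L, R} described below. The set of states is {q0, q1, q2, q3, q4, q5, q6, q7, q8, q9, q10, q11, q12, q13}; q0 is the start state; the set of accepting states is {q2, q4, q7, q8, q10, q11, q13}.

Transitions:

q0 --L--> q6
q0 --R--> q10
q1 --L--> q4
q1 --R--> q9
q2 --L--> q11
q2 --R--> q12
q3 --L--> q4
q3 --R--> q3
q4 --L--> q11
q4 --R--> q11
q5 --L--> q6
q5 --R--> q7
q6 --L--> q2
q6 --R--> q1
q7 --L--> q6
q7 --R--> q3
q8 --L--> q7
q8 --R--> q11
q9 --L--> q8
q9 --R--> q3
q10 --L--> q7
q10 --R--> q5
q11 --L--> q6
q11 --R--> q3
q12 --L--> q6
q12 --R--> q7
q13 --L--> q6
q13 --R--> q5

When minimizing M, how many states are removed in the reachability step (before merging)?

1

Starting at q0 and following transitions, the reachable set is {q0, q1, q2, q3, q4, q5, q6, q7, q8, q9, q10, q11, q12}. That leaves q13 unreachable — 1 in total.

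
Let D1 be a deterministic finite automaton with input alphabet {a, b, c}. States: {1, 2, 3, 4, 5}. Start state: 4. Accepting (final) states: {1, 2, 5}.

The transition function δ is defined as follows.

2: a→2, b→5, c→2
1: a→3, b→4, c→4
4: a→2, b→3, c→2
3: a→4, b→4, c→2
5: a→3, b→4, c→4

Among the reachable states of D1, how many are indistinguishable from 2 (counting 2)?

1

States {1} cannot be reached from the start state, so discard them.
Initial partition by acceptance: {2,5} | {3,4}.
Refine {2,5} on symbol a: members go to different blocks, giving {2} and {5}.
Split {3,4} by δ(·,a) → {3} and {4}.
No further refinement is possible. Final partition (4 blocks): {2} | {3} | {5} | {4}.
The equivalence class containing 2 is {2}, of size 1.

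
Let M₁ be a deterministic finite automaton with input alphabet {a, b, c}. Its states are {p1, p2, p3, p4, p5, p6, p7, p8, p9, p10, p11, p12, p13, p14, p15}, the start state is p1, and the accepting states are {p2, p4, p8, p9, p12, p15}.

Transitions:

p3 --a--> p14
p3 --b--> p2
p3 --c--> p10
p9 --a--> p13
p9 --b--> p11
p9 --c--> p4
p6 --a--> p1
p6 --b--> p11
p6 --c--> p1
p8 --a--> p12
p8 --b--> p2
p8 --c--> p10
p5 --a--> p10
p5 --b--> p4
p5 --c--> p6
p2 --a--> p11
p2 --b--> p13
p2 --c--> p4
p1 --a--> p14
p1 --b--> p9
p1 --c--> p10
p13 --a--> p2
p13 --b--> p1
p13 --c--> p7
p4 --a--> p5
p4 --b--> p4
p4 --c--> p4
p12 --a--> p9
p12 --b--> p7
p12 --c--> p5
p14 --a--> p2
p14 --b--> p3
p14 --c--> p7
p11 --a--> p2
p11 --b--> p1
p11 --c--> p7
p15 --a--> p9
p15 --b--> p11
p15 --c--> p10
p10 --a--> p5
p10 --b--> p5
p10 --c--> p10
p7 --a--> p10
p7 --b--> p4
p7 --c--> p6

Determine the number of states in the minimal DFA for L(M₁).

7

States {p8,p12,p15} cannot be reached from the start state, so discard them.
Initial partition by acceptance: {p2,p4,p9} | {p1,p3,p5,p6,p7,p10,p11,p13,p14}.
On input b, block {p2,p4,p9} splits into {p2,p9} and {p4}.
On input a, block {p1,p3,p5,p6,p7,p10,p11,p13,p14} splits into {p1,p3,p5,p6,p7,p10} and {p11,p13,p14}.
Split {p1,p3,p5,p6,p7,p10} by δ(·,a) → {p5,p6,p7,p10} and {p1,p3}.
On input a, block {p5,p6,p7,p10} splits into {p5,p7,p10} and {p6}.
Refine {p5,p7,p10} on symbol b: members go to different blocks, giving {p5,p7} and {p10}.
No further refinement is possible. Final partition (7 blocks): {p2,p9} | {p5,p7} | {p4} | {p11,p13,p14} | {p1,p3} | {p6} | {p10}.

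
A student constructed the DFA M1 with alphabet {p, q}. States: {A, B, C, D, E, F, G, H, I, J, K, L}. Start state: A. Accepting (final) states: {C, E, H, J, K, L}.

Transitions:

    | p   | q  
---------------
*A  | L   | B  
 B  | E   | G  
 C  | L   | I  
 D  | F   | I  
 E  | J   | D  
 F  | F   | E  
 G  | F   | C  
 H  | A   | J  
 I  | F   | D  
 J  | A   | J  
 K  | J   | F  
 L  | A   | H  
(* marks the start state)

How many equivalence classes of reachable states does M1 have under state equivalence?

First remove the unreachable states {K}; 11 states remain.
Start with accepting vs non-accepting: {C,E,H,J,L} | {A,B,D,F,G,I}.
Refine {C,E,H,J,L} on symbol p: members go to different blocks, giving {H,J,L} and {C,E}.
On input p, block {A,B,D,F,G,I} splits into {D,F,G,I} and {A} and {B}.
Split {D,F,G,I} by δ(·,q) → {D,I} and {F,G}.
Stable partition: {H,J,L} | {D,I} | {C,E} | {A} | {B} | {F,G} — 6 equivalence classes.

6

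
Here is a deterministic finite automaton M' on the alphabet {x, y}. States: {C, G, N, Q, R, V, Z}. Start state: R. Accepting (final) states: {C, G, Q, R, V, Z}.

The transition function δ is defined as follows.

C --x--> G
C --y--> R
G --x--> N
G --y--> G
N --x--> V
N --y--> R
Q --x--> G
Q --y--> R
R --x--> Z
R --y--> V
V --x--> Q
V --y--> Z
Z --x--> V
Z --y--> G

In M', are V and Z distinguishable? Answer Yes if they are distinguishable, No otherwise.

First remove the unreachable states {C}; 6 states remain.
P0 = {G,Q,R,V,Z} | {N}.
Split {G,Q,R,V,Z} by δ(·,x) → {Q,R,V,Z} and {G}.
Split {Q,R,V,Z} by δ(·,x) → {R,V,Z} and {Q}.
Refine {R,V,Z} on symbol x: members go to different blocks, giving {R,Z} and {V}.
Split {R,Z} by δ(·,x) → {R} and {Z}.
Stable partition: {R} | {N} | {G} | {Q} | {V} | {Z} — 6 equivalence classes.
V and Z end up in different blocks, so they are distinguishable. For instance, the string 'yx' is accepted from only V.

Yes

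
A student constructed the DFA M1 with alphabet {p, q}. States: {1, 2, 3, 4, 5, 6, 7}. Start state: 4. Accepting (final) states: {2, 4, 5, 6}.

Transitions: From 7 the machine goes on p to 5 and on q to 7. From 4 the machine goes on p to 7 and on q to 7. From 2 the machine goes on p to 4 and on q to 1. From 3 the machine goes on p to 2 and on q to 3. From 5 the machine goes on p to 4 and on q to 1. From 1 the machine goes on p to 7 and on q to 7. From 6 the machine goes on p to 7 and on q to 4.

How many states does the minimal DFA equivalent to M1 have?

4

First remove the unreachable states {2,3,6}; 4 states remain.
Initial partition by acceptance: {4,5} | {1,7}.
Split {4,5} by δ(·,p) → {4} and {5}.
Split {1,7} by δ(·,p) → {1} and {7}.
The partition is now stable with 4 blocks: {4} | {1} | {5} | {7}.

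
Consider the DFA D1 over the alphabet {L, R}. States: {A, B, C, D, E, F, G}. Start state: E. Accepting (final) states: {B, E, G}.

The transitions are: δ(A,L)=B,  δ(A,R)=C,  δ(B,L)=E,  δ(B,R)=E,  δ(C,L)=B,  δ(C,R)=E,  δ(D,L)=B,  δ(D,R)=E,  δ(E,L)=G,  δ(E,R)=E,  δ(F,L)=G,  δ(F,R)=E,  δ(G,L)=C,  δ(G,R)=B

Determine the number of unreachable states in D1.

3

BFS from E reaches {B, C, E, G}; the 3 state(s) A, D, F are never visited.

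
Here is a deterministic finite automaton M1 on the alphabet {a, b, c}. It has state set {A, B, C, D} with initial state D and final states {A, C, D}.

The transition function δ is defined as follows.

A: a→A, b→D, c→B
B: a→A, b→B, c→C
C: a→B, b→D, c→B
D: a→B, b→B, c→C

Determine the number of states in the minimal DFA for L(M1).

Initial partition by acceptance: {A,C,D} | {B}.
Refine {A,C,D} on symbol a: members go to different blocks, giving {C,D} and {A}.
On input b, block {C,D} splits into {C} and {D}.
No further refinement is possible. Final partition (4 blocks): {C} | {B} | {A} | {D}.

4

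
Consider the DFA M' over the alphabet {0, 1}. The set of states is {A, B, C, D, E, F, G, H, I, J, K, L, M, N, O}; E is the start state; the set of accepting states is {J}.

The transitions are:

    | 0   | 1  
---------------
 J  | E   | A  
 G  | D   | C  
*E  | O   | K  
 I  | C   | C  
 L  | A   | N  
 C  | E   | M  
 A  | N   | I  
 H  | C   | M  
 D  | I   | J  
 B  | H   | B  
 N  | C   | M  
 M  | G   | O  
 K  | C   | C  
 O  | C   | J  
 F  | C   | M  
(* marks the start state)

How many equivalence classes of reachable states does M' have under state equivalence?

First remove the unreachable states {B,F,H,L}; 11 states remain.
Initial partition by acceptance: {J} | {A,C,D,E,G,I,K,M,N,O}.
Split {A,C,D,E,G,I,K,M,N,O} by δ(·,1) → {A,C,E,G,I,K,M,N} and {D,O}.
Refine {A,C,E,G,I,K,M,N} on symbol 0: members go to different blocks, giving {A,C,I,K,M,N} and {E,G}.
On input 0, block {A,C,I,K,M,N} splits into {A,I,K,N} and {C,M}.
Split {A,I,K,N} by δ(·,0) → {I,K,N} and {A}.
On input 0, block {D,O} splits into {D} and {O}.
Refine {E,G} on symbol 0: members go to different blocks, giving {E} and {G}.
Refine {C,M} on symbol 0: members go to different blocks, giving {C} and {M}.
Refine {I,K,N} on symbol 1: members go to different blocks, giving {I,K} and {N}.
No further refinement is possible. Final partition (10 blocks): {J} | {I,K} | {D} | {E} | {C} | {A} | {O} | {G} | {M} | {N}.

10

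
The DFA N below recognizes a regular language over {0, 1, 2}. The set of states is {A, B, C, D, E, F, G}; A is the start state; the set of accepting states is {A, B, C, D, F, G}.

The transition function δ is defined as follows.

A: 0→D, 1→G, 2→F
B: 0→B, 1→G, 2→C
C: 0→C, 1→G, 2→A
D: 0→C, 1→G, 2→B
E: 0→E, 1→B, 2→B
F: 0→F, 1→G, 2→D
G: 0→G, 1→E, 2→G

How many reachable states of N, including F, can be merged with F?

P0 = {A,B,C,D,F,G} | {E}.
Refine {A,B,C,D,F,G} on symbol 1: members go to different blocks, giving {A,B,C,D,F} and {G}.
No further refinement is possible. Final partition (3 blocks): {A,B,C,D,F} | {E} | {G}.
The equivalence class containing F is {A,B,C,D,F}, of size 5.

5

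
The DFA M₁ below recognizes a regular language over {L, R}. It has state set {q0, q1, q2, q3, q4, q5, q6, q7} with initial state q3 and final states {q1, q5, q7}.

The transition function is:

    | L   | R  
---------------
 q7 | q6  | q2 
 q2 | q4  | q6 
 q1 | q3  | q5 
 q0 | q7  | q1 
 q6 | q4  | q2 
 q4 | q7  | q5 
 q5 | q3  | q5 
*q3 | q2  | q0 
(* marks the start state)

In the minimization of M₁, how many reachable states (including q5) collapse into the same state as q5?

2

All states are reachable from the start state.
Start with accepting vs non-accepting: {q1,q5,q7} | {q0,q2,q3,q4,q6}.
On input R, block {q1,q5,q7} splits into {q1,q5} and {q7}.
On input L, block {q0,q2,q3,q4,q6} splits into {q2,q3,q6} and {q0,q4}.
Refine {q2,q3,q6} on symbol L: members go to different blocks, giving {q2,q6} and {q3}.
The partition is now stable with 5 blocks: {q1,q5} | {q2,q6} | {q7} | {q0,q4} | {q3}.
State q5 belongs to the block {q1,q5}, which has 2 states.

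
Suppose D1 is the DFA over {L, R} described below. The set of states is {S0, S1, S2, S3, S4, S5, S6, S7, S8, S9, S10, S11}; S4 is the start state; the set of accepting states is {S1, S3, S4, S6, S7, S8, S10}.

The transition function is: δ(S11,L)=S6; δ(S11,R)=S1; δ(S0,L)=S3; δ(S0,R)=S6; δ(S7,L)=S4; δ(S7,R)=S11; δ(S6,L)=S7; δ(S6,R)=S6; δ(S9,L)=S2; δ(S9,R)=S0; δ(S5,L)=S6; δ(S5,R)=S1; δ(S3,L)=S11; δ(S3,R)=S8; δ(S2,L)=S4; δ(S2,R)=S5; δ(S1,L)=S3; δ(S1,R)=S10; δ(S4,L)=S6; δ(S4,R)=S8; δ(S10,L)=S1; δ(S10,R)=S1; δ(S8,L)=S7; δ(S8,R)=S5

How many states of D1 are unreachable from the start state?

3

No path from S4 leads to S0, S2, S9; the other 9 states are all reachable.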